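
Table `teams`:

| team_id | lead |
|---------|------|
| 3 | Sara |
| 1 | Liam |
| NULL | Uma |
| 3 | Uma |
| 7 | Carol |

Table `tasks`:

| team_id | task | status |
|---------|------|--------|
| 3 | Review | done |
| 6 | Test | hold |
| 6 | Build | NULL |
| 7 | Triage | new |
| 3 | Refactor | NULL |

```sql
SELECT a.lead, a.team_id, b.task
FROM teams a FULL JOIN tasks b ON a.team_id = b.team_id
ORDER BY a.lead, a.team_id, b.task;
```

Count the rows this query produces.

9

FULL OUTER JOIN keeps every row from both sides; unmatched rows get NULL for the other side's columns.
Matching on a.team_id = b.team_id. A NULL in a compared column never satisfies the condition.
Matched pairs: 5; unmatched a rows kept: 2; unmatched b rows kept: 2.
Total: 5 matched + 4 padded = 9 rows.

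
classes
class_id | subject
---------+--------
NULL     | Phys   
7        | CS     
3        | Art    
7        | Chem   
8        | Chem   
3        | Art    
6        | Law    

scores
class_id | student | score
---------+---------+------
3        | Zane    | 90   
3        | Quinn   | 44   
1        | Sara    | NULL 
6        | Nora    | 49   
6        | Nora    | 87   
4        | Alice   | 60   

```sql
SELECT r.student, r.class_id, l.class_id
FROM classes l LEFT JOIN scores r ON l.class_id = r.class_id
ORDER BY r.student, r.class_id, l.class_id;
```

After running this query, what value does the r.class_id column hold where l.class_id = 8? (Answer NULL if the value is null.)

NULL

LEFT JOIN keeps every row from `classes`; unmatched rows get NULL for `scores`'s columns.
Matching on l.class_id = r.class_id. A NULL in a compared column never satisfies the condition.
Matched pairs: 6; unmatched l rows kept: 4.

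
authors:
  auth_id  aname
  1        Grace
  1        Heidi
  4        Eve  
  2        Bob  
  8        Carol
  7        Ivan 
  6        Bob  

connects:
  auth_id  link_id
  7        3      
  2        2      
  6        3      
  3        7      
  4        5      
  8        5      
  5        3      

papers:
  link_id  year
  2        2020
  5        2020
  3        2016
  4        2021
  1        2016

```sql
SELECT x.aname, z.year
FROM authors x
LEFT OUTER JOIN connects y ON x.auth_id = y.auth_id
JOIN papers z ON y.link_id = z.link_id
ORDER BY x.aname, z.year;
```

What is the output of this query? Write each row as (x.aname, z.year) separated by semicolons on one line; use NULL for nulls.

(Bob, 2016); (Bob, 2020); (Carol, 2020); (Eve, 2020); (Ivan, 2016)

Step 1 — x LEFT JOIN y on auth_id → 7 row(s).
Then INNER JOIN `papers z` on link_id: keep only rows whose y.link_id appears in z.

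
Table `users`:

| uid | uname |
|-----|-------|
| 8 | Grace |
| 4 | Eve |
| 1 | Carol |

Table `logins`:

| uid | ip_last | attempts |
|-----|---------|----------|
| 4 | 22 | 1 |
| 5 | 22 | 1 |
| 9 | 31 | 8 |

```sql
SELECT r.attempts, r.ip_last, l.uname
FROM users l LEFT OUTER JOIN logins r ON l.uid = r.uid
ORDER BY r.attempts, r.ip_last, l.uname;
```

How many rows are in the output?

LEFT JOIN keeps every row from `users`; unmatched rows get NULL for `logins`'s columns.
Matching on l.uid = r.uid.
Matched pairs: 1; unmatched l rows kept: 2.
Total: 1 matched + 2 padded = 3 rows.

3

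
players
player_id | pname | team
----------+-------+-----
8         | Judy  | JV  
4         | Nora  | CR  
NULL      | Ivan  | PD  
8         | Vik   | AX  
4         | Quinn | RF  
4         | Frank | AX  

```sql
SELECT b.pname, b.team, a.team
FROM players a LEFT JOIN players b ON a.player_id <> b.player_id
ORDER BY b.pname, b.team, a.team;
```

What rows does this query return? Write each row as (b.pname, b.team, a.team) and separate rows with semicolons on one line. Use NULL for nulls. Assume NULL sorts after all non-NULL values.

LEFT JOIN keeps every row from `players a`; unmatched rows get NULL for `players b`'s columns.
Matching on a.player_id <> b.player_id. A NULL in a compared column never satisfies the condition.
- a[0] player_id=8 → 3 match(es) in b → 3 row(s).
- a[1] player_id=4 → 2 match(es) in b → 2 row(s).
- a[2] player_id=NULL → no match; kept with NULLs on the b side.
- a[3] player_id=8 → 3 match(es) in b → 3 row(s).
- a[4] player_id=4 → 2 match(es) in b → 2 row(s).
- a[5] player_id=4 → 2 match(es) in b → 2 row(s).

(Frank, AX, AX); (Frank, AX, JV); (Judy, JV, AX); (Judy, JV, CR); (Judy, JV, RF); (Nora, CR, AX); (Nora, CR, JV); (Quinn, RF, AX); (Quinn, RF, JV); (Vik, AX, AX); (Vik, AX, CR); (Vik, AX, RF); (NULL, NULL, PD)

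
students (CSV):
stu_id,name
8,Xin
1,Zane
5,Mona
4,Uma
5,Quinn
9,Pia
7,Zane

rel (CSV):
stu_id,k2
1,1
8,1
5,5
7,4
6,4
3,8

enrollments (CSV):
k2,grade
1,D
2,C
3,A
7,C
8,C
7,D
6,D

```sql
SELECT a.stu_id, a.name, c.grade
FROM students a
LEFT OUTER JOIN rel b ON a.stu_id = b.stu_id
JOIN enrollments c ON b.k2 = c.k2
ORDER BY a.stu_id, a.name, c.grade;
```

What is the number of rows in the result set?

Step 1 — a LEFT JOIN b on stu_id → 7 row(s).
Then INNER JOIN `enrollments c` on k2: keep only rows whose b.k2 appears in c.
Result: 2 row(s).

2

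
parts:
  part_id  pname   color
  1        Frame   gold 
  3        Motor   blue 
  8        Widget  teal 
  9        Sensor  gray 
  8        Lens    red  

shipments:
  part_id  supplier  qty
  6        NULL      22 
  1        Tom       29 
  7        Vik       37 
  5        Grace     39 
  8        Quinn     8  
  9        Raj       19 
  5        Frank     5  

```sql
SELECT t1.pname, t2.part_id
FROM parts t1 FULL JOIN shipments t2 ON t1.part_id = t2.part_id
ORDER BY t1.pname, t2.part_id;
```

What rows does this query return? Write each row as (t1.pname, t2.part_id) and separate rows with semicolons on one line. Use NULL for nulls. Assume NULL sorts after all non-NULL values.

(Frame, 1); (Lens, 8); (Motor, NULL); (Sensor, 9); (Widget, 8); (NULL, 5); (NULL, 5); (NULL, 6); (NULL, 7)

FULL OUTER JOIN keeps every row from both sides; unmatched rows get NULL for the other side's columns.
Matching on t1.part_id = t2.part_id.
- t1 (part_id=1) pairs with 1 row(s) of t2.
- t1 (part_id=3) has no partner → padded with NULL.
- t1 (part_id=8) pairs with 1 row(s) of t2.
- t1 (part_id=9) pairs with 1 row(s) of t2.
- t1 (part_id=8) pairs with 1 row(s) of t2.
- 4 row(s) from t2 found no t1 partner → padded with NULL.
After projecting and ordering:
t1.pname | t2.part_id
Frame | 1
Lens | 8
Motor | NULL
Sensor | 9
Widget | 8
NULL | 5
NULL | 5
NULL | 6
NULL | 7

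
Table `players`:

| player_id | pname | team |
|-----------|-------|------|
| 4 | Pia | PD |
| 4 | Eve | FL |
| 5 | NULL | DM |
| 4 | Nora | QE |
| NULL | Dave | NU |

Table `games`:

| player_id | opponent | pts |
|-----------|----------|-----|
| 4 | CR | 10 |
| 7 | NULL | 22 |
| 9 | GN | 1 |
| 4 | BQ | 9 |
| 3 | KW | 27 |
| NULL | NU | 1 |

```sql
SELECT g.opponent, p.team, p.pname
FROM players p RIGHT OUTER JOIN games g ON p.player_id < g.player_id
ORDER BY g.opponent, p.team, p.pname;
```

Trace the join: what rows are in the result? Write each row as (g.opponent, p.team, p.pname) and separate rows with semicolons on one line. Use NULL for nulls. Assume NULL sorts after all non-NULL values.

(BQ, NULL, NULL); (CR, NULL, NULL); (GN, DM, NULL); (GN, FL, Eve); (GN, PD, Pia); (GN, QE, Nora); (KW, NULL, NULL); (NU, NULL, NULL); (NULL, DM, NULL); (NULL, FL, Eve); (NULL, PD, Pia); (NULL, QE, Nora)

RIGHT JOIN keeps every row from `games`; unmatched rows get NULL for `players`'s columns.
Matching on p.player_id < g.player_id. A NULL in a compared column never satisfies the condition.
- p row (player_id=4): matches 2 g row(s) → 2 output row(s).
- p row (player_id=4): matches 2 g row(s) → 2 output row(s).
- p row (player_id=5): matches 2 g row(s) → 2 output row(s).
- p row (player_id=4): matches 2 g row(s) → 2 output row(s).
- p row (player_id=NULL): no match.
- 4 g row(s) had no p match → kept, p columns NULL.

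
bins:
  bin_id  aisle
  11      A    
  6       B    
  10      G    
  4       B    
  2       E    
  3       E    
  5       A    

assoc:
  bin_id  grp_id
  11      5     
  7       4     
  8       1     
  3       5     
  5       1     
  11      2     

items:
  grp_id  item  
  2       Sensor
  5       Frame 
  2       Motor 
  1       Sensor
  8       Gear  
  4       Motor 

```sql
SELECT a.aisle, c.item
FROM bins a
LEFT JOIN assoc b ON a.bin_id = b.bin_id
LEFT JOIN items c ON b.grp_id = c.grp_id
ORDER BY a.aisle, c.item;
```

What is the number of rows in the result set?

Step 1 — a LEFT JOIN b on bin_id → 8 row(s).
Then LEFT JOIN `items c` on grp_id: each of those 8 rows is kept; rows whose b.grp_id has no match in c get NULL for c's columns.
Result: 9 row(s).

9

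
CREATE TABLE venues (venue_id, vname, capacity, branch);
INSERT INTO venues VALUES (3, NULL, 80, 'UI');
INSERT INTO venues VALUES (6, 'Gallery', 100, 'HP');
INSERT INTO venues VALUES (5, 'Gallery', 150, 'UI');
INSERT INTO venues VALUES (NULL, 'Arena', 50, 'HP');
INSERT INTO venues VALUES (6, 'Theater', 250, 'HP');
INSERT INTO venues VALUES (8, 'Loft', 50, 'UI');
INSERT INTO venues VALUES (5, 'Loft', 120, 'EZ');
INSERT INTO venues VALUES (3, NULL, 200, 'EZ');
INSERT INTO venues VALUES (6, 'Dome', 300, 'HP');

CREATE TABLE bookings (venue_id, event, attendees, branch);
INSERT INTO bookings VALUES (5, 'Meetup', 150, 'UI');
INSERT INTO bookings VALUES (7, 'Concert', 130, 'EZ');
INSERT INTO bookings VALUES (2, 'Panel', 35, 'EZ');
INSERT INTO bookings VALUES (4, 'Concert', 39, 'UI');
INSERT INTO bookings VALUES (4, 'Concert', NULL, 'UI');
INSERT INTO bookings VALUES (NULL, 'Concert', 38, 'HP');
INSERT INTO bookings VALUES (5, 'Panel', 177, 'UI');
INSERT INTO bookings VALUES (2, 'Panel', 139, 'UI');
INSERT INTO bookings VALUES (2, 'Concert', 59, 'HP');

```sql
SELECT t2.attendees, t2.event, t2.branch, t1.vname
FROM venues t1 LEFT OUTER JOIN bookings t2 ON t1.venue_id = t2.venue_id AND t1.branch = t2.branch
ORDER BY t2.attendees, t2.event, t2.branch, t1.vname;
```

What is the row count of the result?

10

LEFT JOIN keeps every row from `venues`; unmatched rows get NULL for `bookings`'s columns.
Matching on t1.venue_id = t2.venue_id AND t1.branch = t2.branch. A NULL in a compared column never satisfies the condition.
- t1[0] venue_id=3, branch=UI → no match; kept with NULLs on the t2 side.
- t1[1] venue_id=6, branch=HP → no match; kept with NULLs on the t2 side.
- t1[2] venue_id=5, branch=UI → 2 match(es) in t2 → 2 row(s).
- t1[3] venue_id=NULL, branch=HP → no match; kept with NULLs on the t2 side.
- t1[4] venue_id=6, branch=HP → no match; kept with NULLs on the t2 side.
- t1[5] venue_id=8, branch=UI → no match; kept with NULLs on the t2 side.
- t1[6] venue_id=5, branch=EZ → no match; kept with NULLs on the t2 side.
- t1[7] venue_id=3, branch=EZ → no match; kept with NULLs on the t2 side.
- t1[8] venue_id=6, branch=HP → no match; kept with NULLs on the t2 side.
Total: 2 matched + 8 padded = 10 rows.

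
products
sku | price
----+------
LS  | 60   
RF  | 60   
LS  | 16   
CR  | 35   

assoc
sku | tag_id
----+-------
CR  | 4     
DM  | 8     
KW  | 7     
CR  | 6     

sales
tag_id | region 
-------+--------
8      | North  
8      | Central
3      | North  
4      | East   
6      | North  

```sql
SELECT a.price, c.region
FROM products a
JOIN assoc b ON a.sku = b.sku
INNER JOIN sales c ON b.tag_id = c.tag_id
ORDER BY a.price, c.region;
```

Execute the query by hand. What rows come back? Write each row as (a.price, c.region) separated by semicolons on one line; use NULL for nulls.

(35, East); (35, North)

Step 1 — a INNER JOIN b on sku → 2 row(s).
Then INNER JOIN `sales c` on tag_id: keep only rows whose b.tag_id appears in c.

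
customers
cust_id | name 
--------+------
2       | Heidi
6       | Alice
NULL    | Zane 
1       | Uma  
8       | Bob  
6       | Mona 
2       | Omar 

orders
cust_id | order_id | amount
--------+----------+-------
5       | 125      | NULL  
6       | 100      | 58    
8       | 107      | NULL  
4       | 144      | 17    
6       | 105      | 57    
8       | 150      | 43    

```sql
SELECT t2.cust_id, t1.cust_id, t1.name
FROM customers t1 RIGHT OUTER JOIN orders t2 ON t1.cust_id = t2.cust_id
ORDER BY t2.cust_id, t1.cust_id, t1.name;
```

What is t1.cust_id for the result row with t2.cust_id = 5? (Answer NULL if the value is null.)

RIGHT JOIN keeps every row from `orders`; unmatched rows get NULL for `customers`'s columns.
Matching on t1.cust_id = t2.cust_id. A NULL in a compared column never satisfies the condition.
- t1 row (cust_id=2): no match.
- t1 row (cust_id=6): matches 2 t2 row(s) → 2 output row(s).
- t1 row (cust_id=NULL): no match.
- t1 row (cust_id=1): no match.
- t1 row (cust_id=8): matches 2 t2 row(s) → 2 output row(s).
- t1 row (cust_id=6): matches 2 t2 row(s) → 2 output row(s).
- t1 row (cust_id=2): no match.
- 2 row(s) from t2 found no t1 partner → padded with NULL.

NULL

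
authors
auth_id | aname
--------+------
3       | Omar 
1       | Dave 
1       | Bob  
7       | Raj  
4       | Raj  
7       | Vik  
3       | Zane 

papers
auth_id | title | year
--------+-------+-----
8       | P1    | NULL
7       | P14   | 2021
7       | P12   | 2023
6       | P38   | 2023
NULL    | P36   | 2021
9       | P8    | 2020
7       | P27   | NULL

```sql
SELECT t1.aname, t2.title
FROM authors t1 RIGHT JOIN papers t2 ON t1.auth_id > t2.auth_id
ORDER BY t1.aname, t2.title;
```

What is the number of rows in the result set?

RIGHT JOIN keeps every row from `papers`; unmatched rows get NULL for `authors`'s columns.
Matching on t1.auth_id > t2.auth_id. A NULL in a compared column never satisfies the condition.
Matched pairs: 2; unmatched t2 rows kept: 6.
Total: 2 matched + 6 padded = 8 rows.

8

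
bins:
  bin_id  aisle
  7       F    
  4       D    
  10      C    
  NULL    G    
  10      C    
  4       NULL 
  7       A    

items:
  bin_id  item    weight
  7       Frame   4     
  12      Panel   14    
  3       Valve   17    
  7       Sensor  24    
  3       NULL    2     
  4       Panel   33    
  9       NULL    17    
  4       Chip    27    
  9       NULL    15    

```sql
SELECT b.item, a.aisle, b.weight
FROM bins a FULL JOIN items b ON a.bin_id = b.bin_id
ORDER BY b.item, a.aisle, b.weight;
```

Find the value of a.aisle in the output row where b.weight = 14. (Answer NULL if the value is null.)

NULL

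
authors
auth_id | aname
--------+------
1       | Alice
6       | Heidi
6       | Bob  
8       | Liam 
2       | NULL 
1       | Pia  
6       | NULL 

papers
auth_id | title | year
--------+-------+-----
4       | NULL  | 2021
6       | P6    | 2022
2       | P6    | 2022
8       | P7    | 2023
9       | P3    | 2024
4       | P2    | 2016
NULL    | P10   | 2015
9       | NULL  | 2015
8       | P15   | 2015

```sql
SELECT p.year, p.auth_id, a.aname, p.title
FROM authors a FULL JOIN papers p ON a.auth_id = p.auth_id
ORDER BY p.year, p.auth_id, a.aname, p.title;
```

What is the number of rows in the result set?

13

FULL OUTER JOIN keeps every row from both sides; unmatched rows get NULL for the other side's columns.
Matching on a.auth_id = p.auth_id. A NULL in a compared column never satisfies the condition.
- a row (auth_id=1): no match → kept, p columns NULL.
- a row (auth_id=6): matches 1 p row(s) → 1 output row(s).
- a row (auth_id=6): matches 1 p row(s) → 1 output row(s).
- a row (auth_id=8): matches 2 p row(s) → 2 output row(s).
- a row (auth_id=2): matches 1 p row(s) → 1 output row(s).
- a row (auth_id=1): no match → kept, p columns NULL.
- a row (auth_id=6): matches 1 p row(s) → 1 output row(s).
- plus 5 unmatched p row(s), each kept with NULL a columns.
Total: 6 matched + 7 padded = 13 rows.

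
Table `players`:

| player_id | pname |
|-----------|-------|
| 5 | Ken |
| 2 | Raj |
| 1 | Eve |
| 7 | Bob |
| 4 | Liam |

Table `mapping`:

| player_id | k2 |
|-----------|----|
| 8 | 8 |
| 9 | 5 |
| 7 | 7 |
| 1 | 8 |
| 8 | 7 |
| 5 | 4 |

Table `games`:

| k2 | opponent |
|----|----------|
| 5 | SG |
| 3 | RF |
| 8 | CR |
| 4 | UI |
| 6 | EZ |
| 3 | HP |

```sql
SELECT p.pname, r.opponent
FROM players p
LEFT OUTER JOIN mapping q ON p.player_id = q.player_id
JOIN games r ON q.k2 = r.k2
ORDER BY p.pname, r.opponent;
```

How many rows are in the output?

Joins associate left-to-right: players LEFT JOIN mapping on player_id gives 5 intermediate row(s).
Then INNER JOIN `games r` on k2: keep only rows whose q.k2 appears in r.
Result: 2 row(s).

2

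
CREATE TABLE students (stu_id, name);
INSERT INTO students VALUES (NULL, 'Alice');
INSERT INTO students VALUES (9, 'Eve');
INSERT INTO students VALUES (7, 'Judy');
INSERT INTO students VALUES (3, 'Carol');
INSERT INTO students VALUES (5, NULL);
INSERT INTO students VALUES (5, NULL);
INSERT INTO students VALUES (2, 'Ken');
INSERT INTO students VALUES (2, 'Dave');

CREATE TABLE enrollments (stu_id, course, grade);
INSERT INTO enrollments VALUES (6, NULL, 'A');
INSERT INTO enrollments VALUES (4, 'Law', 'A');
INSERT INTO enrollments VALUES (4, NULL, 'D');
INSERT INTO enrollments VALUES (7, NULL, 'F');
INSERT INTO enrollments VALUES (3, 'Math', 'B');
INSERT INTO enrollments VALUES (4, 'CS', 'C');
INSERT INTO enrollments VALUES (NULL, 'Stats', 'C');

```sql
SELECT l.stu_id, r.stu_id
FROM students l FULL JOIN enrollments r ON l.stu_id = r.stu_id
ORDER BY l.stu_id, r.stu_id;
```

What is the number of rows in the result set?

FULL OUTER JOIN keeps every row from both sides; unmatched rows get NULL for the other side's columns.
Matching on l.stu_id = r.stu_id. A NULL in a compared column never satisfies the condition.
- l (stu_id=NULL) has no partner → padded with NULL.
- l (stu_id=9) has no partner → padded with NULL.
- l (stu_id=7) pairs with 1 row(s) of r.
- l (stu_id=3) pairs with 1 row(s) of r.
- l (stu_id=5) has no partner → padded with NULL.
- l (stu_id=5) has no partner → padded with NULL.
- l (stu_id=2) has no partner → padded with NULL.
- l (stu_id=2) has no partner → padded with NULL.
- 5 row(s) from r found no l partner → padded with NULL.
Total: 2 matched + 11 padded = 13 rows.

13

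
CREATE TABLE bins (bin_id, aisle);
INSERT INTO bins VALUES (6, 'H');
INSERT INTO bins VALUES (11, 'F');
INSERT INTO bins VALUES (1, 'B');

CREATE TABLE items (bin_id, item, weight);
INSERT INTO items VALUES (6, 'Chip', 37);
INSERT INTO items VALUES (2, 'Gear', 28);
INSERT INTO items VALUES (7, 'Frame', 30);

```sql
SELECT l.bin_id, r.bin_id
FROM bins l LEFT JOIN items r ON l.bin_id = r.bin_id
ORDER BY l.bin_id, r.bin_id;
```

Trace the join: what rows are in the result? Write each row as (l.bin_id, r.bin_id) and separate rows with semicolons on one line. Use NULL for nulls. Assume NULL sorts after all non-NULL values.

(1, NULL); (6, 6); (11, NULL)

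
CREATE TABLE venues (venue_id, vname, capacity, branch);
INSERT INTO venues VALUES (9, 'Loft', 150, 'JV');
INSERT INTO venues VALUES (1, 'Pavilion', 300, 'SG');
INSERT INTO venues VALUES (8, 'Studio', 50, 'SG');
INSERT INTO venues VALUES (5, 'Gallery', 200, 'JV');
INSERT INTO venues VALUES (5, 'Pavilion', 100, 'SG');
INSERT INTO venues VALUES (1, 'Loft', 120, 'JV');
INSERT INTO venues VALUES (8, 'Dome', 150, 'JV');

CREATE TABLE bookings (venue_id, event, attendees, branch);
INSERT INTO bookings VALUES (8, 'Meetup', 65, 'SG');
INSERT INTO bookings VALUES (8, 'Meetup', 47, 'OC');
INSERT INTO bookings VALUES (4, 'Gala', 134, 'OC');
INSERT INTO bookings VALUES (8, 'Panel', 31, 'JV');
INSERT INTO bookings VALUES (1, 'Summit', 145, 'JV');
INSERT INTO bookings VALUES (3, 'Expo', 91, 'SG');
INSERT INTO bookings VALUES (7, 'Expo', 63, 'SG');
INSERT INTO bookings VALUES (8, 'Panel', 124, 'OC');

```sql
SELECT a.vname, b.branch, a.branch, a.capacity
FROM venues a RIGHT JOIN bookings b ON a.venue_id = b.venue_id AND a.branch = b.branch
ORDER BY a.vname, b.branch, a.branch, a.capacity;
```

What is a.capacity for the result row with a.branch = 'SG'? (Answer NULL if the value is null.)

50

RIGHT JOIN keeps every row from `bookings`; unmatched rows get NULL for `venues`'s columns.
Matching on a.venue_id = b.venue_id AND a.branch = b.branch.
Matched pairs: 3; unmatched b rows kept: 5.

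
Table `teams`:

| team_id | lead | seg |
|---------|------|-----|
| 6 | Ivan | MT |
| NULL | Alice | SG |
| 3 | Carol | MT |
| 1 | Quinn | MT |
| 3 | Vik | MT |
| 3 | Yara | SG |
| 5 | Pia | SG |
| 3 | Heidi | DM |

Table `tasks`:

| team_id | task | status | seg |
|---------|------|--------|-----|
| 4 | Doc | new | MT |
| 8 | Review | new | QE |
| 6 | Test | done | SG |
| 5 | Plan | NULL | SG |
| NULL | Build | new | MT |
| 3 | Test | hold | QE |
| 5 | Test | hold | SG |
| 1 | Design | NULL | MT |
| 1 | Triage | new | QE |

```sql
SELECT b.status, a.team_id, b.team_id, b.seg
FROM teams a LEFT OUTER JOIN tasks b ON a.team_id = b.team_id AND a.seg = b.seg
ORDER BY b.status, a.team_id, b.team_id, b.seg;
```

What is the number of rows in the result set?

9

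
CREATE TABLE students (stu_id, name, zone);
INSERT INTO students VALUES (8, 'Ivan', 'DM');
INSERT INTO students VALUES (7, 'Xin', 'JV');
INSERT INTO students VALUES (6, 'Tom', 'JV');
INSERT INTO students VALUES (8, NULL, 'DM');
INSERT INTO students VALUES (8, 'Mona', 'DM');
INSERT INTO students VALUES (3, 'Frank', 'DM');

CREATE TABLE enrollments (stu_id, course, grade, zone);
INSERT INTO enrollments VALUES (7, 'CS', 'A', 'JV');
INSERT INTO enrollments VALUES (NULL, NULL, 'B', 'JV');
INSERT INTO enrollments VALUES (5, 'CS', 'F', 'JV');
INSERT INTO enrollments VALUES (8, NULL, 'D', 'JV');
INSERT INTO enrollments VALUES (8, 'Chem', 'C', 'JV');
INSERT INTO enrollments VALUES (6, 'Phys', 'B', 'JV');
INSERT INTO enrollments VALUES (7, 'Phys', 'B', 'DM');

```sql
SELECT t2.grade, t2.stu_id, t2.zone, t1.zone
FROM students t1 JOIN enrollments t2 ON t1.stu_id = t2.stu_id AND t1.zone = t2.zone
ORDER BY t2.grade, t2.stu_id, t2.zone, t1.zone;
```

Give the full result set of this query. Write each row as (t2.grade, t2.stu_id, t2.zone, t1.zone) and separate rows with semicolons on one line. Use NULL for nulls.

INNER JOIN keeps only pairs where the ON condition holds.
Matching on t1.stu_id = t2.stu_id AND t1.zone = t2.zone. A NULL in a compared column never satisfies the condition.
- t1[0] stu_id=8, zone=DM → no match; dropped.
- t1[1] stu_id=7, zone=JV → 1 match(es) in t2 → 1 row(s).
- t1[2] stu_id=6, zone=JV → 1 match(es) in t2 → 1 row(s).
- t1[3] stu_id=8, zone=DM → no match; dropped.
- t1[4] stu_id=8, zone=DM → no match; dropped.
- t1[5] stu_id=3, zone=DM → no match; dropped.
After projecting and ordering:
t2.grade | t2.stu_id | t2.zone | t1.zone
A | 7 | JV | JV
B | 6 | JV | JV

(A, 7, JV, JV); (B, 6, JV, JV)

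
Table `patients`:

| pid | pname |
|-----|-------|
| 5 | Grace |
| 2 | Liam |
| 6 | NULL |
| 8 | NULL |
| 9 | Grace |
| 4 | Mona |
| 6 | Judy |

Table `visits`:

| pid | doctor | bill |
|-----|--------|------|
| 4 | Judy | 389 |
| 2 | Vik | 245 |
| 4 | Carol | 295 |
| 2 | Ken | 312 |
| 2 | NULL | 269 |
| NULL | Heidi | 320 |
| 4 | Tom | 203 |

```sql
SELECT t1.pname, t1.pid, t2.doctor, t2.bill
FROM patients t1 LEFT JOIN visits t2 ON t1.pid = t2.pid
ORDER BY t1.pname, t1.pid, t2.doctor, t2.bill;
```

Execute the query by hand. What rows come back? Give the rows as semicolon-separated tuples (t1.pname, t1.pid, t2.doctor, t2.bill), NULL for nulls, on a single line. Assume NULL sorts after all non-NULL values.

(Grace, 5, NULL, NULL); (Grace, 9, NULL, NULL); (Judy, 6, NULL, NULL); (Liam, 2, Ken, 312); (Liam, 2, Vik, 245); (Liam, 2, NULL, 269); (Mona, 4, Carol, 295); (Mona, 4, Judy, 389); (Mona, 4, Tom, 203); (NULL, 6, NULL, NULL); (NULL, 8, NULL, NULL)

LEFT JOIN keeps every row from `patients`; unmatched rows get NULL for `visits`'s columns.
Matching on t1.pid = t2.pid. A NULL in a compared column never satisfies the condition.
- t1 (pid=5) has no partner → padded with NULL.
- t1 (pid=2) pairs with 3 row(s) of t2.
- t1 (pid=6) has no partner → padded with NULL.
- t1 (pid=8) has no partner → padded with NULL.
- t1 (pid=9) has no partner → padded with NULL.
- t1 (pid=4) pairs with 3 row(s) of t2.
- t1 (pid=6) has no partner → padded with NULL.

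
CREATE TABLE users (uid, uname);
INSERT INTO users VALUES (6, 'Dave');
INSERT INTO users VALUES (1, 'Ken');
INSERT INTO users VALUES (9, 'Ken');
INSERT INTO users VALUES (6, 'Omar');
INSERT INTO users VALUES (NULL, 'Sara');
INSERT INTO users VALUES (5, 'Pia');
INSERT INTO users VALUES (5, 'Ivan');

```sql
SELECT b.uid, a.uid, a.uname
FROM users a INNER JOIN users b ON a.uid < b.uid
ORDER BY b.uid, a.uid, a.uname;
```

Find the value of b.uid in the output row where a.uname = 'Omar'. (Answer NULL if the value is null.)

INNER JOIN keeps only pairs where the ON condition holds.
Matching on a.uid < b.uid. A NULL in a compared column never satisfies the condition.
- a row (uid=6): matches 1 b row(s) → 1 output row(s).
- a row (uid=1): matches 5 b row(s) → 5 output row(s).
- a row (uid=9): no match → dropped.
- a row (uid=6): matches 1 b row(s) → 1 output row(s).
- a row (uid=NULL): no match → dropped.
- a row (uid=5): matches 3 b row(s) → 3 output row(s).
- a row (uid=5): matches 3 b row(s) → 3 output row(s).

9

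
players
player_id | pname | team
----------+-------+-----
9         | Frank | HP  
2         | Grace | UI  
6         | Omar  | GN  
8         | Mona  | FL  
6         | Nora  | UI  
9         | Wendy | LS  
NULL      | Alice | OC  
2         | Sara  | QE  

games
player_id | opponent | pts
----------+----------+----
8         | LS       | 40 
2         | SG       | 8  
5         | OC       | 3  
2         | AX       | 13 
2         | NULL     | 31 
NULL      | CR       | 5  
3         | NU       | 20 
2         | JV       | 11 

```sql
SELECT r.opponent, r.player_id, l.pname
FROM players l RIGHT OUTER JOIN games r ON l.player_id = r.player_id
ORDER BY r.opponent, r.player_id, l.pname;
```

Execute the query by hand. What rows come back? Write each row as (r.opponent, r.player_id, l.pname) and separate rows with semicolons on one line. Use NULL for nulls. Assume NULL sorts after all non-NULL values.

RIGHT JOIN keeps every row from `games`; unmatched rows get NULL for `players`'s columns.
Matching on l.player_id = r.player_id. A NULL in a compared column never satisfies the condition.
- l row (player_id=9): no match.
- l row (player_id=2): matches 4 r row(s) → 4 output row(s).
- l row (player_id=6): no match.
- l row (player_id=8): matches 1 r row(s) → 1 output row(s).
- l row (player_id=6): no match.
- l row (player_id=9): no match.
- l row (player_id=NULL): no match.
- l row (player_id=2): matches 4 r row(s) → 4 output row(s).
- 3 row(s) from r found no l partner → padded with NULL.

(AX, 2, Grace); (AX, 2, Sara); (CR, NULL, NULL); (JV, 2, Grace); (JV, 2, Sara); (LS, 8, Mona); (NU, 3, NULL); (OC, 5, NULL); (SG, 2, Grace); (SG, 2, Sara); (NULL, 2, Grace); (NULL, 2, Sara)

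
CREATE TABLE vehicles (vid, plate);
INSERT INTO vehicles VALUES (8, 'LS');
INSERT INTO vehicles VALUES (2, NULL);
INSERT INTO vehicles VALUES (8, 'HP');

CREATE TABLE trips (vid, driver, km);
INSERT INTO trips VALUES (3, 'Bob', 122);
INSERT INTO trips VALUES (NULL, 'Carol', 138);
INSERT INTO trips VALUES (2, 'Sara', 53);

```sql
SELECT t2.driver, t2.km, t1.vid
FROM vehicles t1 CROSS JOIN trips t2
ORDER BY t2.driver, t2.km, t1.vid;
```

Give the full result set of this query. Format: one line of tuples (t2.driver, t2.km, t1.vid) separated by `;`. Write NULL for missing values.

CROSS JOIN pairs every row of `vehicles` with every row of `trips`: 3 × 3 = 9 rows.
After projecting and ordering:
t2.driver | t2.km | t1.vid
Bob | 122 | 2
Bob | 122 | 8
Bob | 122 | 8
Carol | 138 | 2
Carol | 138 | 8
Carol | 138 | 8
Sara | 53 | 2
Sara | 53 | 8
Sara | 53 | 8

(Bob, 122, 2); (Bob, 122, 8); (Bob, 122, 8); (Carol, 138, 2); (Carol, 138, 8); (Carol, 138, 8); (Sara, 53, 2); (Sara, 53, 8); (Sara, 53, 8)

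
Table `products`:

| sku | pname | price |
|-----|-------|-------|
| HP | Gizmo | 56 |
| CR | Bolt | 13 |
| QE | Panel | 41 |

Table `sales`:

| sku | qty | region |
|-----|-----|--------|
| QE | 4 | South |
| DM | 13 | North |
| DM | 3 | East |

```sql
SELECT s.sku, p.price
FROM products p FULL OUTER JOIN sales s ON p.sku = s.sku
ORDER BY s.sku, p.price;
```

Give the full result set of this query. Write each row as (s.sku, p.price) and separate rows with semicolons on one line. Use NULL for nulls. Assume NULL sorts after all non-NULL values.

(DM, NULL); (DM, NULL); (QE, 41); (NULL, 13); (NULL, 56)

FULL OUTER JOIN keeps every row from both sides; unmatched rows get NULL for the other side's columns.
Matching on p.sku = s.sku.
- p row (sku=HP): no match → kept, s columns NULL.
- p row (sku=CR): no match → kept, s columns NULL.
- p row (sku=QE): matches 1 s row(s) → 1 output row(s).
- 2 row(s) from s found no p partner → padded with NULL.
After projecting and ordering:
s.sku | p.price
DM | NULL
DM | NULL
QE | 41
NULL | 13
NULL | 56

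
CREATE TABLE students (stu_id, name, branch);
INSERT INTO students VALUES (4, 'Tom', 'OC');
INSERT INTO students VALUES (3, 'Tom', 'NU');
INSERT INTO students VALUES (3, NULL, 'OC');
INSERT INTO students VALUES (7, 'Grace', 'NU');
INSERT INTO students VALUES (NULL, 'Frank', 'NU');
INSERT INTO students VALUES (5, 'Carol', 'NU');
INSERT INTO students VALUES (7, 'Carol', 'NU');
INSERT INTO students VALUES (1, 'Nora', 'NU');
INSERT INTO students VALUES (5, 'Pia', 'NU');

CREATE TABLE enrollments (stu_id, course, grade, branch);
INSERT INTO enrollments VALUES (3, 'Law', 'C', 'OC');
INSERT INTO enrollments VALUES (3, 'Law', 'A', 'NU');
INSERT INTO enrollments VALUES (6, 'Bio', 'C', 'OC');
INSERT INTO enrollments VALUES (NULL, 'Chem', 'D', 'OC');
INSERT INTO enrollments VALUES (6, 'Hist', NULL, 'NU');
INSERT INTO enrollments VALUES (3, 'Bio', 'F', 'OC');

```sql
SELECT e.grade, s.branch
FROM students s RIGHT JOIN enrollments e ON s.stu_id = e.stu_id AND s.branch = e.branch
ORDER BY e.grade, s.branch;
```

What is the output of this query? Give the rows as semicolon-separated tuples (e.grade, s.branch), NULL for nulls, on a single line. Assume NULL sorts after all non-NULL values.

(A, NU); (C, OC); (C, NULL); (D, NULL); (F, OC); (NULL, NULL)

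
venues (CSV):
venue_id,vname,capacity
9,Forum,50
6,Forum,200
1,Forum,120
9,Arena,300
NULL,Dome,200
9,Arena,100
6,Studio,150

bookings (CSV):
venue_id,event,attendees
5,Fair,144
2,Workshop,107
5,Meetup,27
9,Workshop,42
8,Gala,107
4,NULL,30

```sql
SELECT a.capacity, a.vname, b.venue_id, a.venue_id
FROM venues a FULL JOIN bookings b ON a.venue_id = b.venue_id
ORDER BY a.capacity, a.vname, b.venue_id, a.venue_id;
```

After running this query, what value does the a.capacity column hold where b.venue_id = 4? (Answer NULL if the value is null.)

NULL

FULL OUTER JOIN keeps every row from both sides; unmatched rows get NULL for the other side's columns.
Matching on a.venue_id = b.venue_id. A NULL in a compared column never satisfies the condition.
- a row (venue_id=9): matches 1 b row(s) → 1 output row(s).
- a row (venue_id=6): no match → kept, b columns NULL.
- a row (venue_id=1): no match → kept, b columns NULL.
- a row (venue_id=9): matches 1 b row(s) → 1 output row(s).
- a row (venue_id=NULL): no match → kept, b columns NULL.
- a row (venue_id=9): matches 1 b row(s) → 1 output row(s).
- a row (venue_id=6): no match → kept, b columns NULL.
- 5 b row(s) had no a match → kept, a columns NULL.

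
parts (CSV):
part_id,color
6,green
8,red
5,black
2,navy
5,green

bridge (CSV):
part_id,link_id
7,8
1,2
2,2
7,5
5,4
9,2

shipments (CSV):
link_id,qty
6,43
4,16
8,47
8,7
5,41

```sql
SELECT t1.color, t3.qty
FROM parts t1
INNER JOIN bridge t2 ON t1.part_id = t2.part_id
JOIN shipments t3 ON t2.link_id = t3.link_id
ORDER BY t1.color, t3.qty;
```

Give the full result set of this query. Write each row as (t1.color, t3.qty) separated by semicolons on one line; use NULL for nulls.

Joins associate left-to-right: parts INNER JOIN bridge on part_id gives 3 intermediate row(s).
Then INNER JOIN `shipments t3` on link_id: keep only rows whose t2.link_id appears in t3.

(black, 16); (green, 16)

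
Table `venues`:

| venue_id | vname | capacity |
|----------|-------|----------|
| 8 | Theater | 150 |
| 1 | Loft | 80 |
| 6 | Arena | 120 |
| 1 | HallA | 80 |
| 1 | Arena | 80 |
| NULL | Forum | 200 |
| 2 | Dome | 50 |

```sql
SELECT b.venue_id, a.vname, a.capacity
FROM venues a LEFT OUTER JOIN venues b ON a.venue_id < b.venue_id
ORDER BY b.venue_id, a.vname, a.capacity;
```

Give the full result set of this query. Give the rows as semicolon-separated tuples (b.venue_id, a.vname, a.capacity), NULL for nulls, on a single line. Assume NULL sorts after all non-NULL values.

(2, Arena, 80); (2, HallA, 80); (2, Loft, 80); (6, Arena, 80); (6, Dome, 50); (6, HallA, 80); (6, Loft, 80); (8, Arena, 80); (8, Arena, 120); (8, Dome, 50); (8, HallA, 80); (8, Loft, 80); (NULL, Forum, 200); (NULL, Theater, 150)

LEFT JOIN keeps every row from `venues a`; unmatched rows get NULL for `venues b`'s columns.
Matching on a.venue_id < b.venue_id. A NULL in a compared column never satisfies the condition.
- venue_id=8: no b row matches, row kept with b columns NULL.
- venue_id=1: 3 matching b row(s), so 3 row(s) emitted.
- venue_id=6: 1 matching b row(s), so 1 row(s) emitted.
- venue_id=1: 3 matching b row(s), so 3 row(s) emitted.
- venue_id=1: 3 matching b row(s), so 3 row(s) emitted.
- venue_id=NULL: no b row matches, row kept with b columns NULL.
- venue_id=2: 2 matching b row(s), so 2 row(s) emitted.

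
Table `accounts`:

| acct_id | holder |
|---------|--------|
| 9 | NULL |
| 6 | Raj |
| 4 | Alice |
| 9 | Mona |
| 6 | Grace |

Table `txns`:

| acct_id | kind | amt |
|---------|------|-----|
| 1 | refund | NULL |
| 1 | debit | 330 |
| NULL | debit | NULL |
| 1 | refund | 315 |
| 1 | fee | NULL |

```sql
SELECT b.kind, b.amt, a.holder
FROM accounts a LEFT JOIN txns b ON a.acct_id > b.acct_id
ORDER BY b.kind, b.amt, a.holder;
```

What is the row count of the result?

LEFT JOIN keeps every row from `accounts`; unmatched rows get NULL for `txns`'s columns.
Matching on a.acct_id > b.acct_id. A NULL in a compared column never satisfies the condition.
Matched pairs: 20; unmatched a rows kept: 0.
Total: 20 rows.

20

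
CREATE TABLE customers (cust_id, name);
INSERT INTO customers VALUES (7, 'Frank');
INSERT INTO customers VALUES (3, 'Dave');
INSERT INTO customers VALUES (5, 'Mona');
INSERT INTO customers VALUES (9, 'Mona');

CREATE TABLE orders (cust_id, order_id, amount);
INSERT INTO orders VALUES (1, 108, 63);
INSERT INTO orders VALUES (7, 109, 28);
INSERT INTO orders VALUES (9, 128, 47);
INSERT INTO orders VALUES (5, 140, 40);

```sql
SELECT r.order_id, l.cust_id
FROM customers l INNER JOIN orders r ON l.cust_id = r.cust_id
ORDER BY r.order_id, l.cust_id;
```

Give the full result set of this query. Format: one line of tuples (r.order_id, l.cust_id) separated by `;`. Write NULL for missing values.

(109, 7); (128, 9); (140, 5)

INNER JOIN keeps only pairs where the ON condition holds.
Matching on l.cust_id = r.cust_id.
- cust_id=7: 1 matching r row(s), so 1 row(s) emitted.
- cust_id=3: no matching r row, dropped.
- cust_id=5: 1 matching r row(s), so 1 row(s) emitted.
- cust_id=9: 1 matching r row(s), so 1 row(s) emitted.
After projecting and ordering:
r.order_id | l.cust_id
109 | 7
128 | 9
140 | 5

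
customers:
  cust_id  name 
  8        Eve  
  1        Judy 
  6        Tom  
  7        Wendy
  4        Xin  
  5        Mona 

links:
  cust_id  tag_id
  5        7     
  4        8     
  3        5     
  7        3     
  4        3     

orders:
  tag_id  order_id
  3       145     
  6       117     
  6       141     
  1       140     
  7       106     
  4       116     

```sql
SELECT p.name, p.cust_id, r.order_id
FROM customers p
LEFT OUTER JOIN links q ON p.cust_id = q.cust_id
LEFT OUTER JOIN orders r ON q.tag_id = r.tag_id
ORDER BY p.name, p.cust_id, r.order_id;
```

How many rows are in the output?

7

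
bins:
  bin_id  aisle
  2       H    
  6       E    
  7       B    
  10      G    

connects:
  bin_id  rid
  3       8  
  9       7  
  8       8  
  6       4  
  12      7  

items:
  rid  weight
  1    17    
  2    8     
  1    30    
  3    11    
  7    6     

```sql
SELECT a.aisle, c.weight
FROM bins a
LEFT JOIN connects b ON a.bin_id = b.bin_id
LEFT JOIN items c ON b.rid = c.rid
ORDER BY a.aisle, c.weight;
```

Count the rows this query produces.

4

Joins associate left-to-right: bins LEFT JOIN connects on bin_id gives 4 intermediate row(s).
Then LEFT JOIN `items c` on rid: each of those 4 rows is kept; rows whose b.rid has no match in c get NULL for c's columns.
Result: 4 row(s).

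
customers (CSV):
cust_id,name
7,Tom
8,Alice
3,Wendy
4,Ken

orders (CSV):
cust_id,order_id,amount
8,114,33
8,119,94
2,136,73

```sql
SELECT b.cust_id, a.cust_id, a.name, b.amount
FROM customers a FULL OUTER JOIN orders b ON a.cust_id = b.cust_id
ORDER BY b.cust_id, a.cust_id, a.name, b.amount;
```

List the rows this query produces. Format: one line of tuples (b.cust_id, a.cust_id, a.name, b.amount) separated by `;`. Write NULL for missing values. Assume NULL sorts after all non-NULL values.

(2, NULL, NULL, 73); (8, 8, Alice, 33); (8, 8, Alice, 94); (NULL, 3, Wendy, NULL); (NULL, 4, Ken, NULL); (NULL, 7, Tom, NULL)

FULL OUTER JOIN keeps every row from both sides; unmatched rows get NULL for the other side's columns.
Matching on a.cust_id = b.cust_id.
- a row (cust_id=7): no match → kept, b columns NULL.
- a row (cust_id=8): matches 2 b row(s) → 2 output row(s).
- a row (cust_id=3): no match → kept, b columns NULL.
- a row (cust_id=4): no match → kept, b columns NULL.
- 1 b row(s) had no a match → kept, a columns NULL.
After projecting and ordering:
b.cust_id | a.cust_id | a.name | b.amount
2 | NULL | NULL | 73
8 | 8 | Alice | 33
8 | 8 | Alice | 94
NULL | 3 | Wendy | NULL
NULL | 4 | Ken | NULL
NULL | 7 | Tom | NULL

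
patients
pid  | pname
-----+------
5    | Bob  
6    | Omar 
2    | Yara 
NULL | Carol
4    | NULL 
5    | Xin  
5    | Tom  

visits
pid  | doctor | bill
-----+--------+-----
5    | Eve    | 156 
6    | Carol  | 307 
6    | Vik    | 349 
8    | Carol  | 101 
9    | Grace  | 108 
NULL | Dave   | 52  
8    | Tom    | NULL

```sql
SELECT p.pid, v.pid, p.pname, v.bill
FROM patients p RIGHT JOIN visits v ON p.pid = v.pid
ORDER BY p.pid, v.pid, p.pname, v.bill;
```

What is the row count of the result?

RIGHT JOIN keeps every row from `visits`; unmatched rows get NULL for `patients`'s columns.
Matching on p.pid = v.pid. A NULL in a compared column never satisfies the condition.
Matched pairs: 5; unmatched v rows kept: 4.
Total: 5 matched + 4 padded = 9 rows.

9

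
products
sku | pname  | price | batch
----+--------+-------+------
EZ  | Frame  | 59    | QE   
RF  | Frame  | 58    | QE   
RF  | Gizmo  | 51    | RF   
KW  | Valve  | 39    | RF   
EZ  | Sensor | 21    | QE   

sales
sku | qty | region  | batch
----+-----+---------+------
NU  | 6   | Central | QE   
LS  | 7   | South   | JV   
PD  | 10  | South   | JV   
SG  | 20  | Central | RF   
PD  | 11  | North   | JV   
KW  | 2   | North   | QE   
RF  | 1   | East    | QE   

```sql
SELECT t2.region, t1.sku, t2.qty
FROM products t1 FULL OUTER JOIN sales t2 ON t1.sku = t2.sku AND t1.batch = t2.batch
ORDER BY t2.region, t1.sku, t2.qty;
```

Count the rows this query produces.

11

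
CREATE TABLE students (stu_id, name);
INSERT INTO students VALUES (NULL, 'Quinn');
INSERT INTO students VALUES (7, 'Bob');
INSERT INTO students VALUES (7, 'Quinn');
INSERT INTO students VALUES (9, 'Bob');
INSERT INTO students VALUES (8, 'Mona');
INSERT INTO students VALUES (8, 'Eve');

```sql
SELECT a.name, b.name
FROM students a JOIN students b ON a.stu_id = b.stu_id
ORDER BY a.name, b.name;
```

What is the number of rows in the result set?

9

INNER JOIN keeps only pairs where the ON condition holds.
Matching on a.stu_id = b.stu_id. A NULL in a compared column never satisfies the condition.
Matched pairs: 9.
Total: 9 rows.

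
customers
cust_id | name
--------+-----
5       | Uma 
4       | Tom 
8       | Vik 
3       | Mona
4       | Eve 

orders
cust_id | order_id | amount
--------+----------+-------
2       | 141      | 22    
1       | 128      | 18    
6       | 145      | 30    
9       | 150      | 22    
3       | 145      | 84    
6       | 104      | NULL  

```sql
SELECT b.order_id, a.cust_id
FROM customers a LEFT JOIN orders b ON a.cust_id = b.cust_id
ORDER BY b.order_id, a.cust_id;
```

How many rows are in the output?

LEFT JOIN keeps every row from `customers`; unmatched rows get NULL for `orders`'s columns.
Matching on a.cust_id = b.cust_id.
- a[0] cust_id=5 → no match; kept with NULLs on the b side.
- a[1] cust_id=4 → no match; kept with NULLs on the b side.
- a[2] cust_id=8 → no match; kept with NULLs on the b side.
- a[3] cust_id=3 → 1 match(es) in b → 1 row(s).
- a[4] cust_id=4 → no match; kept with NULLs on the b side.
Total: 1 matched + 4 padded = 5 rows.

5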